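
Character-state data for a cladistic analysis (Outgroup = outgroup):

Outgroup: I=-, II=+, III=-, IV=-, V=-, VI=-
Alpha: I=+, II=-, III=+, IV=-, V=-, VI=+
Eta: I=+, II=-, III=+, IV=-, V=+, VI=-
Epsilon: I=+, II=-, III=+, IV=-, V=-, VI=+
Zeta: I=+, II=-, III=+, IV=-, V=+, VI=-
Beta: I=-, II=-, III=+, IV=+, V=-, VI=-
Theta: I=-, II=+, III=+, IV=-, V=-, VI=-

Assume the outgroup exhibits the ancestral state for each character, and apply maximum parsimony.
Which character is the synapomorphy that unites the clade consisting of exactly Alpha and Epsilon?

VI

Character polarity is set by the outgroup: the derived state is whichever differs from the outgroup's state, so for II the derived state is '-', and for the remaining characters it is '+'.
I: derived state '+' in Alpha, Epsilon, Eta, and Zeta only — synapomorphy for {Alpha, Epsilon, Eta, Zeta}.
Only Alpha, Beta, Epsilon, Eta, and Zeta show the derived state '-' for II, supporting them as a clade.
III (derived state '+') is shared by all ingroup taxa — unites the whole ingroup.
IV (derived state '+') is unique to Beta (autapomorphy; uninformative for grouping).
V (derived state '+') is shared by Eta and Zeta — a synapomorphy uniting that clade.
VI: derived state '+' in Alpha and Epsilon only — synapomorphy for {Alpha, Epsilon}.
Most parsimonious ingroup topology: ((((Alpha,Epsilon),(Eta,Zeta)),Beta),Theta).
The clade {Alpha, Epsilon} is supported by VI: its derived state '+' occurs in exactly those taxa and in no other taxon (including the outgroup).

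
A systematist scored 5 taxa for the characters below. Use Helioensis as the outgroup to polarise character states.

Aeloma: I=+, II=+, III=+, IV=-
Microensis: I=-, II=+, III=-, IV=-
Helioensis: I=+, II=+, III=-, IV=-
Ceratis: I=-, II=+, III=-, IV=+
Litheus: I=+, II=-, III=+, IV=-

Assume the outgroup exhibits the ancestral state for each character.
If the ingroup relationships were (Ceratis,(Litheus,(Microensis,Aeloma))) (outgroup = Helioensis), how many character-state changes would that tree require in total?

Map each character onto (Ceratis,(Litheus,(Microensis,Aeloma))) (rooted by Helioensis) and count the minimum state changes it requires (Fitch parsimony):
I: 2; II: 1; III: 2; IV: 1.
Total tree length = 6.

6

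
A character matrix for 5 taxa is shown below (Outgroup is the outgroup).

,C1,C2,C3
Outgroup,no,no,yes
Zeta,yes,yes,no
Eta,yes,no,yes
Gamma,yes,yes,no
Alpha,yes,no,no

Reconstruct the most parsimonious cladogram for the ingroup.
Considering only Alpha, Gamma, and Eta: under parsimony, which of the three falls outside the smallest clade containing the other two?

Eta

Character polarity is set by the outgroup: the derived state is whichever differs from the outgroup's state, so for C3 the derived state is 'no', and for the remaining characters it is 'yes'.
C1 (derived state 'yes') is shared by all ingroup taxa — unites the whole ingroup.
C2: derived state 'yes' in Gamma and Zeta only — synapomorphy for {Gamma, Zeta}.
C3: derived state 'no' in Alpha, Gamma, and Zeta only — synapomorphy for {Alpha, Gamma, Zeta}.
Most parsimonious ingroup topology: (((Zeta,Gamma),Alpha),Eta).
Gamma and Alpha share a more recent common ancestor with each other than either does with Eta, so Eta is the least closely related of the three.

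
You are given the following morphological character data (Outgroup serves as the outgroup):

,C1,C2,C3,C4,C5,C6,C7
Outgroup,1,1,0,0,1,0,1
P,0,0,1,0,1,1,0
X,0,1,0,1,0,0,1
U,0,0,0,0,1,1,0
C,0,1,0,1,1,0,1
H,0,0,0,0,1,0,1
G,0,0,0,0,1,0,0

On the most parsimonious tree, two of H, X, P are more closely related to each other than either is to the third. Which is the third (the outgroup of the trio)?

Character polarity is set by the outgroup: the derived state is whichever differs from the outgroup's state, so for C1, C2, C5, C7 the derived state is '0', and for the remaining characters it is '1'.
All ingroup taxa share the derived state '0' for C1; it defines the ingroup but does not resolve relationships within it.
C2 (derived state '0') is shared by G, H, P, and U — a synapomorphy uniting that clade.
C3: derived state '1' in P only — an autapomorphy, so it tells us nothing about relationships among taxa.
C4: derived state '1' in C and X only — synapomorphy for {C, X}.
C5: derived state '0' in X only — an autapomorphy, so it tells us nothing about relationships among taxa.
C6: derived state '1' in P and U only — synapomorphy for {P, U}.
Only G, P, and U show the derived state '0' for C7, supporting them as a clade.
Most parsimonious ingroup topology: ((((P,U),G),H),(X,C)).
H and P share a more recent common ancestor with each other than either does with X, so X is the least closely related of the three.

X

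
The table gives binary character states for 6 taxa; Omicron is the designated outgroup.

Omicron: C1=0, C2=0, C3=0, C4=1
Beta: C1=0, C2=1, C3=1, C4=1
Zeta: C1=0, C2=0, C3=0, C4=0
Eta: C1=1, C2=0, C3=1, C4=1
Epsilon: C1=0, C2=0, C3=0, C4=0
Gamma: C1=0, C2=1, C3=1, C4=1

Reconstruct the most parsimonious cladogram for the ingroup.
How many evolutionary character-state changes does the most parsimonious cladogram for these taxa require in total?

Character polarity is set by the outgroup: the derived state is whichever differs from the outgroup's state, so for C4 the derived state is '0', and for the remaining characters it is '1'.
C1 (derived state '1') is unique to Eta (autapomorphy; uninformative for grouping).
C2: derived state '1' in Beta and Gamma only — synapomorphy for {Beta, Gamma}.
Only Beta, Eta, and Gamma show the derived state '1' for C3, supporting them as a clade.
Only Epsilon and Zeta show the derived state '0' for C4, supporting them as a clade.
Most parsimonious ingroup topology: (((Beta,Gamma),Eta),(Zeta,Epsilon)).
Changes per character on this tree: C1: 1; C2: 1; C3: 1; C4: 1.
Total = 4.

4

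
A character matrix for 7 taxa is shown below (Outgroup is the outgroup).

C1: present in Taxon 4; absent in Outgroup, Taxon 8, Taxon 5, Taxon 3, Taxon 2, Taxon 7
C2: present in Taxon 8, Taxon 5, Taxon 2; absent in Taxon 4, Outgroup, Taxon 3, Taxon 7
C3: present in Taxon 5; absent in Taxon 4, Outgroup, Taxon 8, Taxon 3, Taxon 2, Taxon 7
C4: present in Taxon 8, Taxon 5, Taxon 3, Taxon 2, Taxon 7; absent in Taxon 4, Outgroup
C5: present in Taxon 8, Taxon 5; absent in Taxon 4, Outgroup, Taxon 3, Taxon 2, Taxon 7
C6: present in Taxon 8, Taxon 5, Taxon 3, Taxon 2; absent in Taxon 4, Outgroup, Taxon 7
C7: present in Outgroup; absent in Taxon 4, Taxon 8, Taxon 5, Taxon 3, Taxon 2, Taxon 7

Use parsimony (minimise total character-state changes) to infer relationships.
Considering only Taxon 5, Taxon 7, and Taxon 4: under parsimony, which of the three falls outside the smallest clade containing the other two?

Taxon 4

Character polarity is set by the outgroup: the derived state is whichever differs from the outgroup's state, so for C7 the derived state is 'absent', and for the remaining characters it is 'present'.
C1 (derived state 'present') is unique to Taxon 4 (autapomorphy; uninformative for grouping).
C2 (derived state 'present') is shared by Taxon 2, Taxon 5, and Taxon 8 — a synapomorphy uniting that clade.
C3: derived state 'present' in Taxon 5 only — an autapomorphy, so it tells us nothing about relationships among taxa.
C4 (derived state 'present') is shared by Taxon 2, Taxon 3, Taxon 5, Taxon 7, and Taxon 8 — a synapomorphy uniting that clade.
C5: derived state 'present' in Taxon 5 and Taxon 8 only — synapomorphy for {Taxon 5, Taxon 8}.
Only Taxon 2, Taxon 3, Taxon 5, and Taxon 8 show the derived state 'present' for C6, supporting them as a clade.
C7 (derived state 'absent') is shared by all ingroup taxa — unites the whole ingroup.
Most parsimonious ingroup topology: (((((Taxon 8,Taxon 5),Taxon 2),Taxon 3),Taxon 7),Taxon 4).
Taxon 7 and Taxon 5 share a more recent common ancestor with each other than either does with Taxon 4, so Taxon 4 is the least closely related of the three.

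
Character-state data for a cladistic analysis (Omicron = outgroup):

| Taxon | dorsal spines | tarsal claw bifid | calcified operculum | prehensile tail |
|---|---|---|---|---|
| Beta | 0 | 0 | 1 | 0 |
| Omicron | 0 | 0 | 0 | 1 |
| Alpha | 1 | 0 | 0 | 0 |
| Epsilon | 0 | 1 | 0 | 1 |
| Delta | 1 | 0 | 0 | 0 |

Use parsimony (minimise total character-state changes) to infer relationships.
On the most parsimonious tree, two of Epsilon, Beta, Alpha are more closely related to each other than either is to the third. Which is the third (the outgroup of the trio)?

Epsilon

Character polarity is set by the outgroup: the derived state is whichever differs from the outgroup's state, so for prehensile tail the derived state is '0', and for the remaining characters it is '1'.
Only Alpha and Delta show the derived state '1' for dorsal spines, supporting them as a clade.
tarsal claw bifid: derived state '1' in Epsilon only — an autapomorphy, so it tells us nothing about relationships among taxa.
calcified operculum: derived state '1' in Beta only — an autapomorphy, so it tells us nothing about relationships among taxa.
Only Alpha, Beta, and Delta show the derived state '0' for prehensile tail, supporting them as a clade.
Most parsimonious ingroup topology: (Epsilon,(Beta,(Delta,Alpha))).
Alpha and Beta share a more recent common ancestor with each other than either does with Epsilon, so Epsilon is the least closely related of the three.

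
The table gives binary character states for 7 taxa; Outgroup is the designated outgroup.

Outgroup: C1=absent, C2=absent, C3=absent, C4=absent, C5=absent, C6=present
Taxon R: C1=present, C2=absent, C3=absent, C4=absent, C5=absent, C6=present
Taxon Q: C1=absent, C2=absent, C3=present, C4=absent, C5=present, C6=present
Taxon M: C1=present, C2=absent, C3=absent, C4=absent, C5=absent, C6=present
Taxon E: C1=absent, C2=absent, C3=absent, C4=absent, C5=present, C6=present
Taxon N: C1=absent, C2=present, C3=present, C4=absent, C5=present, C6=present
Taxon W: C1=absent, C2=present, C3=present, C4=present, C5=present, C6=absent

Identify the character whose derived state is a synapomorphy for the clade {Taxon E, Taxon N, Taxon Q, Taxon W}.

C5

Character polarity is set by the outgroup: the derived state is whichever differs from the outgroup's state, so for C6 the derived state is 'absent', and for the remaining characters it is 'present'.
C1: derived state 'present' in Taxon M and Taxon R only — synapomorphy for {Taxon M, Taxon R}.
Only Taxon N and Taxon W show the derived state 'present' for C2, supporting them as a clade.
C3 (derived state 'present') is shared by Taxon N, Taxon Q, and Taxon W — a synapomorphy uniting that clade.
C4 (derived state 'present') is unique to Taxon W (autapomorphy; uninformative for grouping).
C5 (derived state 'present') is shared by Taxon E, Taxon N, Taxon Q, and Taxon W — a synapomorphy uniting that clade.
C6: derived state 'absent' in Taxon W only — an autapomorphy, so it tells us nothing about relationships among taxa.
Most parsimonious ingroup topology: ((Taxon R,Taxon M),((Taxon Q,(Taxon N,Taxon W)),Taxon E)).
The clade {Taxon E, Taxon N, Taxon Q, Taxon W} is supported by C5: its derived state 'present' occurs in exactly those taxa and in no other taxon (including the outgroup).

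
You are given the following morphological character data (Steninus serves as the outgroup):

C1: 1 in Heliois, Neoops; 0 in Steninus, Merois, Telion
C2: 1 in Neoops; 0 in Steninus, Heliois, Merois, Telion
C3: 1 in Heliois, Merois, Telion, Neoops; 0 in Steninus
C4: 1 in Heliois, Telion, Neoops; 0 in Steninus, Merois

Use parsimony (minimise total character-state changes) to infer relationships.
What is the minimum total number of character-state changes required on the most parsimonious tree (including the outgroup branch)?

The outgroup has state '0' for every character, so '1' is the derived state throughout.
C1: derived state '1' in Heliois and Neoops only — synapomorphy for {Heliois, Neoops}.
C2: derived state '1' in Neoops only — an autapomorphy, so it tells us nothing about relationships among taxa.
C3 (derived state '1') is shared by all ingroup taxa — unites the whole ingroup.
Only Heliois, Neoops, and Telion show the derived state '1' for C4, supporting them as a clade.
Most parsimonious ingroup topology: (((Heliois,Neoops),Telion),Merois).
Changes per character on this tree: C1: 1; C2: 1; C3: 1; C4: 1.
Total = 4.

4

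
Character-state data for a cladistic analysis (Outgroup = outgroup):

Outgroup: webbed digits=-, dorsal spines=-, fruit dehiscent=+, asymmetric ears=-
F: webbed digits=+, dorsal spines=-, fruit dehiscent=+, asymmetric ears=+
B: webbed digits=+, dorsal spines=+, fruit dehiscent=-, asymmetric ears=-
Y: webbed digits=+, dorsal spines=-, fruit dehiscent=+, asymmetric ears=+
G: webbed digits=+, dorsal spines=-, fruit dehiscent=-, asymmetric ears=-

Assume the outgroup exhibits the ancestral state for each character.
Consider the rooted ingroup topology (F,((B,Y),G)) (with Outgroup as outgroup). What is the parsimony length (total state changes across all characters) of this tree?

6

Map each character onto (F,((B,Y),G)) (rooted by Outgroup) and count the minimum state changes it requires (Fitch parsimony):
webbed digits: 1; dorsal spines: 1; fruit dehiscent: 2; asymmetric ears: 2.
Total tree length = 6.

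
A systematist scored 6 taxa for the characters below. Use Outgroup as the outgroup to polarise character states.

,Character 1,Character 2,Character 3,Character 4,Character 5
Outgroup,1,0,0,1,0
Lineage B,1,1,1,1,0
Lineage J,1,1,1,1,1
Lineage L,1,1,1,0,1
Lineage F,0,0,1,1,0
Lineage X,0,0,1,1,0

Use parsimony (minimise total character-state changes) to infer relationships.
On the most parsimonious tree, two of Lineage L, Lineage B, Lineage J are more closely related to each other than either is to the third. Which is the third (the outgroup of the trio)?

Character polarity is set by the outgroup: the derived state is whichever differs from the outgroup's state, so for Character 1, Character 4 the derived state is '0', and for the remaining characters it is '1'.
Character 1 (derived state '0') is shared by Lineage F and Lineage X — a synapomorphy uniting that clade.
Character 2 (derived state '1') is shared by Lineage B, Lineage J, and Lineage L — a synapomorphy uniting that clade.
All ingroup taxa share the derived state '1' for Character 3; it defines the ingroup but does not resolve relationships within it.
Character 4: derived state '0' in Lineage L only — an autapomorphy, so it tells us nothing about relationships among taxa.
Only Lineage J and Lineage L show the derived state '1' for Character 5, supporting them as a clade.
Most parsimonious ingroup topology: ((Lineage B,(Lineage J,Lineage L)),(Lineage F,Lineage X)).
Lineage J and Lineage L share a more recent common ancestor with each other than either does with Lineage B, so Lineage B is the least closely related of the three.

Lineage B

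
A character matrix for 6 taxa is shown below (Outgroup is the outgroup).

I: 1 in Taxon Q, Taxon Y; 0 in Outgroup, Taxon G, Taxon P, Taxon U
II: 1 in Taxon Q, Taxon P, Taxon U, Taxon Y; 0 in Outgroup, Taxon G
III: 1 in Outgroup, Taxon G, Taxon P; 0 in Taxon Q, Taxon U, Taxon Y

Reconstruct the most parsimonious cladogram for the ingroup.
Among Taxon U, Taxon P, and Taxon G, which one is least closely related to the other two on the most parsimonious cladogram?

Character polarity is set by the outgroup: the derived state is whichever differs from the outgroup's state, so for III the derived state is '0', and for the remaining characters it is '1'.
Only Taxon Q and Taxon Y show the derived state '1' for I, supporting them as a clade.
Only Taxon P, Taxon Q, Taxon U, and Taxon Y show the derived state '1' for II, supporting them as a clade.
III: derived state '0' in Taxon Q, Taxon U, and Taxon Y only — synapomorphy for {Taxon Q, Taxon U, Taxon Y}.
Most parsimonious ingroup topology: (Taxon G,(((Taxon Q,Taxon Y),Taxon U),Taxon P)).
Taxon U and Taxon P share a more recent common ancestor with each other than either does with Taxon G, so Taxon G is the least closely related of the three.

Taxon G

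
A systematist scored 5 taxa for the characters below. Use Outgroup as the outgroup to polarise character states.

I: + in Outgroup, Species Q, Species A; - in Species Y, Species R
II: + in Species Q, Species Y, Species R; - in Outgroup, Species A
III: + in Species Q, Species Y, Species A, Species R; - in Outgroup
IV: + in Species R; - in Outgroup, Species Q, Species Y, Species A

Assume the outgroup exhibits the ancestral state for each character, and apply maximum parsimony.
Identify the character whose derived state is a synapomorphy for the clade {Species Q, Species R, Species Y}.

Character polarity is set by the outgroup: the derived state is whichever differs from the outgroup's state, so for I the derived state is '-', and for the remaining characters it is '+'.
Only Species R and Species Y show the derived state '-' for I, supporting them as a clade.
Only Species Q, Species R, and Species Y show the derived state '+' for II, supporting them as a clade.
All ingroup taxa share the derived state '+' for III; it defines the ingroup but does not resolve relationships within it.
IV (derived state '+') is unique to Species R (autapomorphy; uninformative for grouping).
Most parsimonious ingroup topology: ((Species Q,(Species Y,Species R)),Species A).
The clade {Species Q, Species R, Species Y} is supported by II: its derived state '+' occurs in exactly those taxa and in no other taxon (including the outgroup).

II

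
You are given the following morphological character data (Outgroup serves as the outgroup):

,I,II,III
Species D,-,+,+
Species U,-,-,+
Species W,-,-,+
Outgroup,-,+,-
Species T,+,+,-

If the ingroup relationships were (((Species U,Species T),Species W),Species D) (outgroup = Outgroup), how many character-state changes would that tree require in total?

Map each character onto (((Species U,Species T),Species W),Species D) (rooted by Outgroup) and count the minimum state changes it requires (Fitch parsimony):
I: 1; II: 2; III: 2.
Total tree length = 5.

5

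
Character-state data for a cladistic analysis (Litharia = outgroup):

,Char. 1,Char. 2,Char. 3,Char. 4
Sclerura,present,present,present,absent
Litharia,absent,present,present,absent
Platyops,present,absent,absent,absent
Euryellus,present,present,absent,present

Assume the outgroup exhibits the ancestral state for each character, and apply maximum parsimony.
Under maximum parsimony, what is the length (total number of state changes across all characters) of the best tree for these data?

4

Character polarity is set by the outgroup: the derived state is whichever differs from the outgroup's state, so for Char. 2, Char. 3 the derived state is 'absent', and for the remaining characters it is 'present'.
Char. 1 (derived state 'present') is shared by all ingroup taxa — unites the whole ingroup.
Char. 2: derived state 'absent' in Platyops only — an autapomorphy, so it tells us nothing about relationships among taxa.
Char. 3: derived state 'absent' in Euryellus and Platyops only — synapomorphy for {Euryellus, Platyops}.
Char. 4: derived state 'present' in Euryellus only — an autapomorphy, so it tells us nothing about relationships among taxa.
Most parsimonious ingroup topology: ((Platyops,Euryellus),Sclerura).
Changes per character on this tree: Char. 1: 1; Char. 2: 1; Char. 3: 1; Char. 4: 1.
Total = 4.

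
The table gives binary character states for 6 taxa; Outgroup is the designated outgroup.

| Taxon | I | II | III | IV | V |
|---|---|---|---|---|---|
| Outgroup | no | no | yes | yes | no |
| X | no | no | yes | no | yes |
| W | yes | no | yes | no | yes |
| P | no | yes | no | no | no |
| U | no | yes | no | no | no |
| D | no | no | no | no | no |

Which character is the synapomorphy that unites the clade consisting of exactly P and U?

II

Character polarity is set by the outgroup: the derived state is whichever differs from the outgroup's state, so for III, IV the derived state is 'no', and for the remaining characters it is 'yes'.
I (derived state 'yes') is unique to W (autapomorphy; uninformative for grouping).
II (derived state 'yes') is shared by P and U — a synapomorphy uniting that clade.
III (derived state 'no') is shared by D, P, and U — a synapomorphy uniting that clade.
All ingroup taxa share the derived state 'no' for IV; it defines the ingroup but does not resolve relationships within it.
V (derived state 'yes') is shared by W and X — a synapomorphy uniting that clade.
Most parsimonious ingroup topology: ((X,W),((P,U),D)).
The clade {P, U} is supported by II: its derived state 'yes' occurs in exactly those taxa and in no other taxon (including the outgroup).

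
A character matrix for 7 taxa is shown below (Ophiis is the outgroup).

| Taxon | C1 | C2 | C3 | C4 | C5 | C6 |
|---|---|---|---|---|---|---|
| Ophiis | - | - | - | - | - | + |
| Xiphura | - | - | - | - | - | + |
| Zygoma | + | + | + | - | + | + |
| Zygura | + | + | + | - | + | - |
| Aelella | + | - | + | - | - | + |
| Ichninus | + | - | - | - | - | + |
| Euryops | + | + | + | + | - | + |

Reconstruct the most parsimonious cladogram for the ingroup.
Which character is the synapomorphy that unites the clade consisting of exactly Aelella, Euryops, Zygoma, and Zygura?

C3

Character polarity is set by the outgroup: the derived state is whichever differs from the outgroup's state, so for C6 the derived state is '-', and for the remaining characters it is '+'.
Only Aelella, Euryops, Ichninus, Zygoma, and Zygura show the derived state '+' for C1, supporting them as a clade.
C2: derived state '+' in Euryops, Zygoma, and Zygura only — synapomorphy for {Euryops, Zygoma, Zygura}.
C3: derived state '+' in Aelella, Euryops, Zygoma, and Zygura only — synapomorphy for {Aelella, Euryops, Zygoma, Zygura}.
C4 (derived state '+') is unique to Euryops (autapomorphy; uninformative for grouping).
C5: derived state '+' in Zygoma and Zygura only — synapomorphy for {Zygoma, Zygura}.
C6: derived state '-' in Zygura only — an autapomorphy, so it tells us nothing about relationships among taxa.
Most parsimonious ingroup topology: (Xiphura,((((Zygoma,Zygura),Euryops),Aelella),Ichninus)).
The clade {Aelella, Euryops, Zygoma, Zygura} is supported by C3: its derived state '+' occurs in exactly those taxa and in no other taxon (including the outgroup).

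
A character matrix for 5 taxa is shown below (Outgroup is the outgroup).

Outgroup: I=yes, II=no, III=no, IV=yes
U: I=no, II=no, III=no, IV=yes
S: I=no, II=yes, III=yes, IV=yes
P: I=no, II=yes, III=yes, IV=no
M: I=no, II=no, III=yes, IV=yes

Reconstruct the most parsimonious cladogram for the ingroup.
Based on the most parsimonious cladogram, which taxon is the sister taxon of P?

Character polarity is set by the outgroup: the derived state is whichever differs from the outgroup's state, so for I, IV the derived state is 'no', and for the remaining characters it is 'yes'.
All ingroup taxa share the derived state 'no' for I; it defines the ingroup but does not resolve relationships within it.
II: derived state 'yes' in P and S only — synapomorphy for {P, S}.
III (derived state 'yes') is shared by M, P, and S — a synapomorphy uniting that clade.
IV: derived state 'no' in P only — an autapomorphy, so it tells us nothing about relationships among taxa.
Most parsimonious ingroup topology: (U,((S,P),M)).
P and S form a cherry on this tree, so they are sister taxa.

S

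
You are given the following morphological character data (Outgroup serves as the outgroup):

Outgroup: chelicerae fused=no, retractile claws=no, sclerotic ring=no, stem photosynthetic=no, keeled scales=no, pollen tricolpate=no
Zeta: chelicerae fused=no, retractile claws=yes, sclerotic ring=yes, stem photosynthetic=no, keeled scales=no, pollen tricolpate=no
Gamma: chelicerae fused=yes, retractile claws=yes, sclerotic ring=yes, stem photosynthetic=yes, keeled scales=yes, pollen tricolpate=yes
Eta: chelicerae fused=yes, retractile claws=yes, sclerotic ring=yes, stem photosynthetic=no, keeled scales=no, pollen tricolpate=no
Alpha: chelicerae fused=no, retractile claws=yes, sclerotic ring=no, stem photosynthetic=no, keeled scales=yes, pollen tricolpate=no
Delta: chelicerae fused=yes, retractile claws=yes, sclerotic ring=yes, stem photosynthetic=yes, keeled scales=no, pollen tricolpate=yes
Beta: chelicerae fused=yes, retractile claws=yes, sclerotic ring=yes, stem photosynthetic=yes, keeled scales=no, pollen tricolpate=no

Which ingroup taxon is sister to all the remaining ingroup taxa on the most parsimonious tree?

The outgroup has state 'no' for every character, so 'yes' is the derived state throughout.
chelicerae fused: derived state 'yes' in Beta, Delta, Eta, and Gamma only — synapomorphy for {Beta, Delta, Eta, Gamma}.
All ingroup taxa share the derived state 'yes' for retractile claws; it defines the ingroup but does not resolve relationships within it.
Only Beta, Delta, Eta, Gamma, and Zeta show the derived state 'yes' for sclerotic ring, supporting them as a clade.
Only Beta, Delta, and Gamma show the derived state 'yes' for stem photosynthetic, supporting them as a clade.
keeled scales (state 'yes') occurs in Alpha and Gamma but conflicts with the nesting implied by the other characters — most parsimoniously interpreted as homoplasy.
Only Delta and Gamma show the derived state 'yes' for pollen tricolpate, supporting them as a clade.
Most parsimonious ingroup topology: ((Zeta,(((Gamma,Delta),Beta),Eta)),Alpha).
Alpha is sister to the clade containing all other ingroup taxa, so it is the earliest-diverging (most basal) ingroup lineage.

Alpha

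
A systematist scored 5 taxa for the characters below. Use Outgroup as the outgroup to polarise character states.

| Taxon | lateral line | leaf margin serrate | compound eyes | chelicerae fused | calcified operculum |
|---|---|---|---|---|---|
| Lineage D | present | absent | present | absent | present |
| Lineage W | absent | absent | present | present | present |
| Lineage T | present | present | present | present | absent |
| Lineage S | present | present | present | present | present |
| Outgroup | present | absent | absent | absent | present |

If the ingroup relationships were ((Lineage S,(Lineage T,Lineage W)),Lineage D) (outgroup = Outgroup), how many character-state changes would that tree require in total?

Map each character onto ((Lineage S,(Lineage T,Lineage W)),Lineage D) (rooted by Outgroup) and count the minimum state changes it requires (Fitch parsimony):
lateral line: 1; leaf margin serrate: 2; compound eyes: 1; chelicerae fused: 1; calcified operculum: 1.
Total tree length = 6.

6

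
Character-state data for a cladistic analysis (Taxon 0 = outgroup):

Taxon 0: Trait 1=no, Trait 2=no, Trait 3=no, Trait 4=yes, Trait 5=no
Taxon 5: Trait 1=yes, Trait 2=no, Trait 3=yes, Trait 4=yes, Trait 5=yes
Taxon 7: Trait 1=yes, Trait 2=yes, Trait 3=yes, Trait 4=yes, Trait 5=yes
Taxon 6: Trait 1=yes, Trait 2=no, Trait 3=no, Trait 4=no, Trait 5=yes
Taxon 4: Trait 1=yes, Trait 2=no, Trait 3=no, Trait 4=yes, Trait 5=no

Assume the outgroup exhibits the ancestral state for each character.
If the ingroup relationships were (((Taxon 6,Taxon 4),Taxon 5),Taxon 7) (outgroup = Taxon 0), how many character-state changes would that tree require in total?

7

Map each character onto (((Taxon 6,Taxon 4),Taxon 5),Taxon 7) (rooted by Taxon 0) and count the minimum state changes it requires (Fitch parsimony):
Trait 1: 1; Trait 2: 1; Trait 3: 2; Trait 4: 1; Trait 5: 2.
Total tree length = 7.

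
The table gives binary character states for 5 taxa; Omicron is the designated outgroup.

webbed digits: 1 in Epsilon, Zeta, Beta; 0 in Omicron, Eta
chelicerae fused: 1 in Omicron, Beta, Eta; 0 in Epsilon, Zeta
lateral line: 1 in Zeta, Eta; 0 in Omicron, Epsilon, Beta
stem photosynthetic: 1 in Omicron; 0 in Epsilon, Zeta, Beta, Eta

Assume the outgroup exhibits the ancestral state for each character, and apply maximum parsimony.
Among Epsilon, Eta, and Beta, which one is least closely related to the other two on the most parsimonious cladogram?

Eta

Character polarity is set by the outgroup: the derived state is whichever differs from the outgroup's state, so for chelicerae fused, stem photosynthetic the derived state is '0', and for the remaining characters it is '1'.
Only Beta, Epsilon, and Zeta show the derived state '1' for webbed digits, supporting them as a clade.
Only Epsilon and Zeta show the derived state '0' for chelicerae fused, supporting them as a clade.
lateral line (state '1') occurs in Eta and Zeta but conflicts with the nesting implied by the other characters — most parsimoniously interpreted as homoplasy.
All ingroup taxa share the derived state '0' for stem photosynthetic; it defines the ingroup but does not resolve relationships within it.
Most parsimonious ingroup topology: (((Epsilon,Zeta),Beta),Eta).
Epsilon and Beta share a more recent common ancestor with each other than either does with Eta, so Eta is the least closely related of the three.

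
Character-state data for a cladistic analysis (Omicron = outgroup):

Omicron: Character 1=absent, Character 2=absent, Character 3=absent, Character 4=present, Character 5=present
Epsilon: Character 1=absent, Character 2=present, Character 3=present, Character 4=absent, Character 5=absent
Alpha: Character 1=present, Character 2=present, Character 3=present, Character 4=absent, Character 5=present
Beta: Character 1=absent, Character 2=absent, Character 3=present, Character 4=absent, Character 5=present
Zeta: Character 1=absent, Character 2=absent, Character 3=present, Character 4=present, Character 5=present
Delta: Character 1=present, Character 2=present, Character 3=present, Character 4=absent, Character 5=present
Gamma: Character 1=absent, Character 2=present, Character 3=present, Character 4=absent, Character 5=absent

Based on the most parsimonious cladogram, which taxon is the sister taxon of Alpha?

Delta

Character polarity is set by the outgroup: the derived state is whichever differs from the outgroup's state, so for Character 4, Character 5 the derived state is 'absent', and for the remaining characters it is 'present'.
Only Alpha and Delta show the derived state 'present' for Character 1, supporting them as a clade.
Only Alpha, Delta, Epsilon, and Gamma show the derived state 'present' for Character 2, supporting them as a clade.
All ingroup taxa share the derived state 'present' for Character 3; it defines the ingroup but does not resolve relationships within it.
Only Alpha, Beta, Delta, Epsilon, and Gamma show the derived state 'absent' for Character 4, supporting them as a clade.
Character 5 (derived state 'absent') is shared by Epsilon and Gamma — a synapomorphy uniting that clade.
Most parsimonious ingroup topology: ((((Epsilon,Gamma),(Alpha,Delta)),Beta),Zeta).
Alpha and Delta form a cherry on this tree, so they are sister taxa.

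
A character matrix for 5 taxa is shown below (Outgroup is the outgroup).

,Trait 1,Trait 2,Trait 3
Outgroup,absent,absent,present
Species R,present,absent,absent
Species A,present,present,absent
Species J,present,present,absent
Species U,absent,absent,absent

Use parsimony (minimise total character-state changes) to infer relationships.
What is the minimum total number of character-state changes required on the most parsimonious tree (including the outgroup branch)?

3

Character polarity is set by the outgroup: the derived state is whichever differs from the outgroup's state, so for Trait 3 the derived state is 'absent', and for the remaining characters it is 'present'.
Only Species A, Species J, and Species R show the derived state 'present' for Trait 1, supporting them as a clade.
Only Species A and Species J show the derived state 'present' for Trait 2, supporting them as a clade.
All ingroup taxa share the derived state 'absent' for Trait 3; it defines the ingroup but does not resolve relationships within it.
Most parsimonious ingroup topology: ((Species R,(Species A,Species J)),Species U).
Changes per character on this tree: Trait 1: 1; Trait 2: 1; Trait 3: 1.
Total = 3.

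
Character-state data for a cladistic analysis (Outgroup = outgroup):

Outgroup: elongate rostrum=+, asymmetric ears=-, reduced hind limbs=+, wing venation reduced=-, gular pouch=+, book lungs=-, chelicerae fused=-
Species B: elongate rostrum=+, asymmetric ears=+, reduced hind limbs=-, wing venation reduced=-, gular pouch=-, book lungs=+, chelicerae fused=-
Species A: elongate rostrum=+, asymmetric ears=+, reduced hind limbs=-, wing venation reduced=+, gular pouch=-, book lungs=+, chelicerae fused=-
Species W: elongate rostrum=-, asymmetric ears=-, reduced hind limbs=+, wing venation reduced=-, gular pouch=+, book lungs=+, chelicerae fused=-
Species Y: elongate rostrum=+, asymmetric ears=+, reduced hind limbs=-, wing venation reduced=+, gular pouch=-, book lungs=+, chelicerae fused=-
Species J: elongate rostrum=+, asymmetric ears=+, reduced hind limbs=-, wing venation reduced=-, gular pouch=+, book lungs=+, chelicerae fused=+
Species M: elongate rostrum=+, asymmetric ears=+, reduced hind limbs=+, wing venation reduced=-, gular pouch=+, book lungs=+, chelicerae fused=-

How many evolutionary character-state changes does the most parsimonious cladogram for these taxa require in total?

Character polarity is set by the outgroup: the derived state is whichever differs from the outgroup's state, so for elongate rostrum, reduced hind limbs, gular pouch the derived state is '-', and for the remaining characters it is '+'.
elongate rostrum: derived state '-' in Species W only — an autapomorphy, so it tells us nothing about relationships among taxa.
asymmetric ears: derived state '+' in Species A, Species B, Species J, Species M, and Species Y only — synapomorphy for {Species A, Species B, Species J, Species M, Species Y}.
reduced hind limbs: derived state '-' in Species A, Species B, Species J, and Species Y only — synapomorphy for {Species A, Species B, Species J, Species Y}.
wing venation reduced: derived state '+' in Species A and Species Y only — synapomorphy for {Species A, Species Y}.
Only Species A, Species B, and Species Y show the derived state '-' for gular pouch, supporting them as a clade.
All ingroup taxa share the derived state '+' for book lungs; it defines the ingroup but does not resolve relationships within it.
chelicerae fused: derived state '+' in Species J only — an autapomorphy, so it tells us nothing about relationships among taxa.
Most parsimonious ingroup topology: ((((Species B,(Species A,Species Y)),Species J),Species M),Species W).
Changes per character on this tree: elongate rostrum: 1; asymmetric ears: 1; reduced hind limbs: 1; wing venation reduced: 1; gular pouch: 1; book lungs: 1; chelicerae fused: 1.
Total = 7.

7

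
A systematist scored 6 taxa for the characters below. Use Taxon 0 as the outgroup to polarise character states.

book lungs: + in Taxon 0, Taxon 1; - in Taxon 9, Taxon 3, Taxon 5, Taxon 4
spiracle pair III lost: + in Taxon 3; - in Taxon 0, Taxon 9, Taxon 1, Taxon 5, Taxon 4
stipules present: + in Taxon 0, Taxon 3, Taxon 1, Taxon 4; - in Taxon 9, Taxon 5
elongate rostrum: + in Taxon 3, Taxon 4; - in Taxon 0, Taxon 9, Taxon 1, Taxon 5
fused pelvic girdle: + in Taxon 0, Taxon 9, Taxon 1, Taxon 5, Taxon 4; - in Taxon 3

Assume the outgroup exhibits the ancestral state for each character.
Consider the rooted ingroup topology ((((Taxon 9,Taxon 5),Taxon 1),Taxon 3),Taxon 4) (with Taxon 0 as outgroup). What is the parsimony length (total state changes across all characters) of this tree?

Map each character onto ((((Taxon 9,Taxon 5),Taxon 1),Taxon 3),Taxon 4) (rooted by Taxon 0) and count the minimum state changes it requires (Fitch parsimony):
book lungs: 2; spiracle pair III lost: 1; stipules present: 1; elongate rostrum: 2; fused pelvic girdle: 1.
Total tree length = 7.

7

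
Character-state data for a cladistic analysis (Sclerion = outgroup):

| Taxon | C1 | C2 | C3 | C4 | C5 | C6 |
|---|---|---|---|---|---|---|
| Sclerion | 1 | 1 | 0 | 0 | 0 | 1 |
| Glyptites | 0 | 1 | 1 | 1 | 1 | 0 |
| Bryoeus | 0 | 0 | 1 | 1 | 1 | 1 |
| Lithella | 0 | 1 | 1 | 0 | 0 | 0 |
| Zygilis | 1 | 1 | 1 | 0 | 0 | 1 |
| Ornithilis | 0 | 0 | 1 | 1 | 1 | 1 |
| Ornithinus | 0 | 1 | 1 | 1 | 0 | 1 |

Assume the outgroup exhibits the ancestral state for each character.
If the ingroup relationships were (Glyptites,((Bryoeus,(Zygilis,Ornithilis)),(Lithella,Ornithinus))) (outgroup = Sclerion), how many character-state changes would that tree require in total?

13

Map each character onto (Glyptites,((Bryoeus,(Zygilis,Ornithilis)),(Lithella,Ornithinus))) (rooted by Sclerion) and count the minimum state changes it requires (Fitch parsimony):
C1: 2; C2: 2; C3: 1; C4: 3; C5: 3; C6: 2.
Total tree length = 13.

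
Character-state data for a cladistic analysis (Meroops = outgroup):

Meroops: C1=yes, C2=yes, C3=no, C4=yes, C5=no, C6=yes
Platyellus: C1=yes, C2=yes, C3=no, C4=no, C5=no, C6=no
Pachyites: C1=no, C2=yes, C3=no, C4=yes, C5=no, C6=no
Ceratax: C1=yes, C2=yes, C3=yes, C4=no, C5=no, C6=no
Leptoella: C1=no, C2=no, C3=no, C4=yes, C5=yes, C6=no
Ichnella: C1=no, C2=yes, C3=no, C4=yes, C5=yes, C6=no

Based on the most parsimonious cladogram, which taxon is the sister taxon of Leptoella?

Character polarity is set by the outgroup: the derived state is whichever differs from the outgroup's state, so for C1, C2, C4, C6 the derived state is 'no', and for the remaining characters it is 'yes'.
C1: derived state 'no' in Ichnella, Leptoella, and Pachyites only — synapomorphy for {Ichnella, Leptoella, Pachyites}.
C2 (derived state 'no') is unique to Leptoella (autapomorphy; uninformative for grouping).
C3: derived state 'yes' in Ceratax only — an autapomorphy, so it tells us nothing about relationships among taxa.
Only Ceratax and Platyellus show the derived state 'no' for C4, supporting them as a clade.
C5 (derived state 'yes') is shared by Ichnella and Leptoella — a synapomorphy uniting that clade.
C6 (derived state 'no') is shared by all ingroup taxa — unites the whole ingroup.
Most parsimonious ingroup topology: ((Platyellus,Ceratax),(Pachyites,(Leptoella,Ichnella))).
Leptoella and Ichnella form a cherry on this tree, so they are sister taxa.

Ichnella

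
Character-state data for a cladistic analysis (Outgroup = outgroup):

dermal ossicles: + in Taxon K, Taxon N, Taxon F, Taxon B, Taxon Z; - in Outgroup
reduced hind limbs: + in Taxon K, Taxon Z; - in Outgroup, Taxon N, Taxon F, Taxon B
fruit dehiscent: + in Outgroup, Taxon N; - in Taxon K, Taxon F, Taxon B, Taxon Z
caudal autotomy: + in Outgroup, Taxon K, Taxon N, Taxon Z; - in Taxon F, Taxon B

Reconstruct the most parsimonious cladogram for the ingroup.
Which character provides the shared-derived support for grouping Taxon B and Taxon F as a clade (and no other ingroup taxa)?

Character polarity is set by the outgroup: the derived state is whichever differs from the outgroup's state, so for fruit dehiscent, caudal autotomy the derived state is '-', and for the remaining characters it is '+'.
dermal ossicles (derived state '+') is shared by all ingroup taxa — unites the whole ingroup.
reduced hind limbs (derived state '+') is shared by Taxon K and Taxon Z — a synapomorphy uniting that clade.
fruit dehiscent: derived state '-' in Taxon B, Taxon F, Taxon K, and Taxon Z only — synapomorphy for {Taxon B, Taxon F, Taxon K, Taxon Z}.
Only Taxon B and Taxon F show the derived state '-' for caudal autotomy, supporting them as a clade.
Most parsimonious ingroup topology: (((Taxon K,Taxon Z),(Taxon F,Taxon B)),Taxon N).
The clade {Taxon B, Taxon F} is supported by caudal autotomy: its derived state '-' occurs in exactly those taxa and in no other taxon (including the outgroup).

caudal autotomy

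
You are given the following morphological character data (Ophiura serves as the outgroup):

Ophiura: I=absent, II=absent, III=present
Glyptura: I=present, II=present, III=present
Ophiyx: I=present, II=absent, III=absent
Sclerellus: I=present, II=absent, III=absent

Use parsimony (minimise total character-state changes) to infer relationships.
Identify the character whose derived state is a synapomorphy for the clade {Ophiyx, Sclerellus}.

III

Character polarity is set by the outgroup: the derived state is whichever differs from the outgroup's state, so for III the derived state is 'absent', and for the remaining characters it is 'present'.
I (derived state 'present') is shared by all ingroup taxa — unites the whole ingroup.
II (derived state 'present') is unique to Glyptura (autapomorphy; uninformative for grouping).
III (derived state 'absent') is shared by Ophiyx and Sclerellus — a synapomorphy uniting that clade.
Most parsimonious ingroup topology: (Glyptura,(Ophiyx,Sclerellus)).
The clade {Ophiyx, Sclerellus} is supported by III: its derived state 'absent' occurs in exactly those taxa and in no other taxon (including the outgroup).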